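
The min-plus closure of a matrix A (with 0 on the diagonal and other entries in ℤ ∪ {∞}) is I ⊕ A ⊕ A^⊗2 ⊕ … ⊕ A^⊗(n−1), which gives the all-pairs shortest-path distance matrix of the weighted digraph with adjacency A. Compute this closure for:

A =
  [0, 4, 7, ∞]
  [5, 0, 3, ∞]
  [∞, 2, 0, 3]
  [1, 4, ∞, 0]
Closure =
  [0, 4, 7, 10]
  [5, 0, 3, 6]
  [4, 2, 0, 3]
  [1, 4, 7, 0]

This is the Floyd-Warshall all-pairs shortest-path computation. For each intermediate vertex k = 0, 1, …, 3, update dist[i][j] ← min(dist[i][j], dist[i][k] + dist[k][j]). The final matrix gives, for each (i, j), the minimum total weight of any directed path from i to j (possibly empty when i = j).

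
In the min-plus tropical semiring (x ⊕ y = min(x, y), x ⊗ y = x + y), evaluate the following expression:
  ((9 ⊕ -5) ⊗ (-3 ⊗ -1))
((9 ⊕ -5) ⊗ (-3 ⊗ -1)) = -9

Expand innermost to outermost. Recall ⊕ takes the minimum of its arguments and ⊗ takes their sum. Working out the expression ((9 ⊕ -5) ⊗ (-3 ⊗ -1)) gives -9.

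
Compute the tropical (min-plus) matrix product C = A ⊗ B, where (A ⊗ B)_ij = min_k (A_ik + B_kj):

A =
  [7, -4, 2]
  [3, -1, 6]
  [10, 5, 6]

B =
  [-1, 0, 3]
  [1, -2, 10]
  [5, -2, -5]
A ⊗ B =
  [-3, -6, -3]
  [0, -3, 1]
  [6, 3, 1]

Apply the min-plus product entry-by-entry:
  C[0][0] = min over k of (A[0][0] + B[0][0] = 7 + -1 = 6, A[0][1] + B[1][0] = -4 + 1 = -3, A[0][2] + B[2][0] = 2 + 5 = 7) = -3 (attained at k = 1)
  C[0][1] = min over k of (A[0][0] + B[0][1] = 7 + 0 = 7, A[0][1] + B[1][1] = -4 + -2 = -6, A[0][2] + B[2][1] = 2 + -2 = 0) = -6 (attained at k = 1)
  C[0][2] = min over k of (A[0][0] + B[0][2] = 7 + 3 = 10, A[0][1] + B[1][2] = -4 + 10 = 6, A[0][2] + B[2][2] = 2 + -5 = -3) = -3 (attained at k = 2)
  C[1][0] = min over k of (A[1][0] + B[0][0] = 3 + -1 = 2, A[1][1] + B[1][0] = -1 + 1 = 0, A[1][2] + B[2][0] = 6 + 5 = 11) = 0 (attained at k = 1)
  C[1][1] = min over k of (A[1][0] + B[0][1] = 3 + 0 = 3, A[1][1] + B[1][1] = -1 + -2 = -3, A[1][2] + B[2][1] = 6 + -2 = 4) = -3 (attained at k = 1)
  C[1][2] = min over k of (A[1][0] + B[0][2] = 3 + 3 = 6, A[1][1] + B[1][2] = -1 + 10 = 9, A[1][2] + B[2][2] = 6 + -5 = 1) = 1 (attained at k = 2)
  C[2][0] = min over k of (A[2][0] + B[0][0] = 10 + -1 = 9, A[2][1] + B[1][0] = 5 + 1 = 6, A[2][2] + B[2][0] = 6 + 5 = 11) = 6 (attained at k = 1)
  C[2][1] = min over k of (A[2][0] + B[0][1] = 10 + 0 = 10, A[2][1] + B[1][1] = 5 + -2 = 3, A[2][2] + B[2][1] = 6 + -2 = 4) = 3 (attained at k = 1)
  C[2][2] = min over k of (A[2][0] + B[0][2] = 10 + 3 = 13, A[2][1] + B[1][2] = 5 + 10 = 15, A[2][2] + B[2][2] = 6 + -5 = 1) = 1 (attained at k = 2)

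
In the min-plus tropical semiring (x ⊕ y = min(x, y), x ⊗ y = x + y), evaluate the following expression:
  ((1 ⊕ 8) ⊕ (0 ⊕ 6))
((1 ⊕ 8) ⊕ (0 ⊕ 6)) = 0

Expand innermost to outermost. Recall ⊕ takes the minimum of its arguments and ⊗ takes their sum. Working out the expression ((1 ⊕ 8) ⊕ (0 ⊕ 6)) gives 0.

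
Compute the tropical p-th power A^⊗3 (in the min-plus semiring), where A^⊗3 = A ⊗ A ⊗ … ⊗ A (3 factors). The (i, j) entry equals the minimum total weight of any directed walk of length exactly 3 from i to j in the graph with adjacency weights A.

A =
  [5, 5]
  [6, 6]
A^⊗3 =
  [15, 15]
  [16, 16]

Each entry (A^⊗3)_ij equals the minimum over all length-3 walks i = v_0 → v_1 → … → v_3 = j of Σ_t A[v_t][v_{t+1}]. For example, for (i, j) = (0, 1) we minimise over 4 possible intermediate vertex sequences; the minimum is 15, attained along the walk 0 → 0 → 0 → 1.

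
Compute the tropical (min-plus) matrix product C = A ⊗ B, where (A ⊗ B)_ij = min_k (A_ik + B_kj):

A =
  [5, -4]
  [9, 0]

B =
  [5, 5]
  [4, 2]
A ⊗ B =
  [0, -2]
  [4, 2]

Apply the min-plus product entry-by-entry:
  C[0][0] = min over k of (A[0][0] + B[0][0] = 5 + 5 = 10, A[0][1] + B[1][0] = -4 + 4 = 0) = 0 (attained at k = 1)
  C[0][1] = min over k of (A[0][0] + B[0][1] = 5 + 5 = 10, A[0][1] + B[1][1] = -4 + 2 = -2) = -2 (attained at k = 1)
  C[1][0] = min over k of (A[1][0] + B[0][0] = 9 + 5 = 14, A[1][1] + B[1][0] = 0 + 4 = 4) = 4 (attained at k = 1)
  C[1][1] = min over k of (A[1][0] + B[0][1] = 9 + 5 = 14, A[1][1] + B[1][1] = 0 + 2 = 2) = 2 (attained at k = 1)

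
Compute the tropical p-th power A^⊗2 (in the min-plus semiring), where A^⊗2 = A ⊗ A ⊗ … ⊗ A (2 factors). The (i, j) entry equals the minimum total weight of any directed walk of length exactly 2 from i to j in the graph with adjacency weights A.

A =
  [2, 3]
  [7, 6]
A^⊗2 =
  [4, 5]
  [9, 10]

Each entry (A^⊗2)_ij equals the minimum over all length-2 walks i = v_0 → v_1 → … → v_2 = j of Σ_t A[v_t][v_{t+1}]. For example, for (i, j) = (0, 1) we minimise over 2 possible intermediate vertex sequences; the minimum is 5, attained along the walk 0 → 0 → 1.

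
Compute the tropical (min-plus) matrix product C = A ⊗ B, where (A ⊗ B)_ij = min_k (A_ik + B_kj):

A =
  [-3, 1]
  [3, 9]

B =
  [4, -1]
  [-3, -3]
A ⊗ B =
  [-2, -4]
  [6, 2]

Apply the min-plus product entry-by-entry:
  C[0][0] = min over k of (A[0][0] + B[0][0] = -3 + 4 = 1, A[0][1] + B[1][0] = 1 + -3 = -2) = -2 (attained at k = 1)
  C[0][1] = min over k of (A[0][0] + B[0][1] = -3 + -1 = -4, A[0][1] + B[1][1] = 1 + -3 = -2) = -4 (attained at k = 0)
  C[1][0] = min over k of (A[1][0] + B[0][0] = 3 + 4 = 7, A[1][1] + B[1][0] = 9 + -3 = 6) = 6 (attained at k = 1)
  C[1][1] = min over k of (A[1][0] + B[0][1] = 3 + -1 = 2, A[1][1] + B[1][1] = 9 + -3 = 6) = 2 (attained at k = 0)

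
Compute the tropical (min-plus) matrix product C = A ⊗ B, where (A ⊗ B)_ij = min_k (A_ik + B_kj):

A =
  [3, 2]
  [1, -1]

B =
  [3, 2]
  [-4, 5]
A ⊗ B =
  [-2, 5]
  [-5, 3]

Apply the min-plus product entry-by-entry:
  C[0][0] = min over k of (A[0][0] + B[0][0] = 3 + 3 = 6, A[0][1] + B[1][0] = 2 + -4 = -2) = -2 (attained at k = 1)
  C[0][1] = min over k of (A[0][0] + B[0][1] = 3 + 2 = 5, A[0][1] + B[1][1] = 2 + 5 = 7) = 5 (attained at k = 0)
  C[1][0] = min over k of (A[1][0] + B[0][0] = 1 + 3 = 4, A[1][1] + B[1][0] = -1 + -4 = -5) = -5 (attained at k = 1)
  C[1][1] = min over k of (A[1][0] + B[0][1] = 1 + 2 = 3, A[1][1] + B[1][1] = -1 + 5 = 4) = 3 (attained at k = 0)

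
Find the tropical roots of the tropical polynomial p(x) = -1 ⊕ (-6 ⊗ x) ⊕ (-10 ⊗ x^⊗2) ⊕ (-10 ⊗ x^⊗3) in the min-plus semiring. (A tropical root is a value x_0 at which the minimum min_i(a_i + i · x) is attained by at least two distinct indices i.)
Roots: {0, 4, 5}

Each tropical root is a break point of the lower envelope of the lines y = a_i + i · x (there are 4 lines, with slopes 0, 1, ..., 3). Only the lines that attain the minimum somewhere contribute to roots; other lines are dominated. Here the surviving (envelope) indices are i = 3, i = 2, i = 1, i = 0.
Intersections between consecutive envelope lines give the roots: for adjacent envelope indices i < j the intersection is x = (a_i − a_j) / (j − i). Reading off the sorted break points: {0, 4, 5}.
Verification: at each break x_0, at least two indices attain the minimum of min_i(a_i + i · x_0).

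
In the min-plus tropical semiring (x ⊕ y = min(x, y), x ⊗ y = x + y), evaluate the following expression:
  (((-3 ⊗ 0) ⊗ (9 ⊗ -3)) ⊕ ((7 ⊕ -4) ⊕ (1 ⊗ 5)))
(((-3 ⊗ 0) ⊗ (9 ⊗ -3)) ⊕ ((7 ⊕ -4) ⊕ (1 ⊗ 5))) = -4

Expand innermost to outermost. Recall ⊕ takes the minimum of its arguments and ⊗ takes their sum. Working out the expression (((-3 ⊗ 0) ⊗ (9 ⊗ -3)) ⊕ ((7 ⊕ -4) ⊕ (1 ⊗ 5))) gives -4.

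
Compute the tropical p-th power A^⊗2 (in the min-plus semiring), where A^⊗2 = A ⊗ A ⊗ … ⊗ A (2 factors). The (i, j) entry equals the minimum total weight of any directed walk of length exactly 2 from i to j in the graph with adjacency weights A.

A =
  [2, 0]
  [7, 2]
A^⊗2 =
  [4, 2]
  [9, 4]

Each entry (A^⊗2)_ij equals the minimum over all length-2 walks i = v_0 → v_1 → … → v_2 = j of Σ_t A[v_t][v_{t+1}]. For example, for (i, j) = (0, 1) we minimise over 2 possible intermediate vertex sequences; the minimum is 2, attained along the walk 0 → 0 → 1.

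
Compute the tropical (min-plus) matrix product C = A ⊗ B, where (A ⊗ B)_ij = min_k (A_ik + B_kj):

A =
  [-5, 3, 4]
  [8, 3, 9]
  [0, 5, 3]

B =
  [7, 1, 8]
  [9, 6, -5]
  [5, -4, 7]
A ⊗ B =
  [2, -4, -2]
  [12, 5, -2]
  [7, -1, 0]

Apply the min-plus product entry-by-entry:
  C[0][0] = min over k of (A[0][0] + B[0][0] = -5 + 7 = 2, A[0][1] + B[1][0] = 3 + 9 = 12, A[0][2] + B[2][0] = 4 + 5 = 9) = 2 (attained at k = 0)
  C[0][1] = min over k of (A[0][0] + B[0][1] = -5 + 1 = -4, A[0][1] + B[1][1] = 3 + 6 = 9, A[0][2] + B[2][1] = 4 + -4 = 0) = -4 (attained at k = 0)
  C[0][2] = min over k of (A[0][0] + B[0][2] = -5 + 8 = 3, A[0][1] + B[1][2] = 3 + -5 = -2, A[0][2] + B[2][2] = 4 + 7 = 11) = -2 (attained at k = 1)
  C[1][0] = min over k of (A[1][0] + B[0][0] = 8 + 7 = 15, A[1][1] + B[1][0] = 3 + 9 = 12, A[1][2] + B[2][0] = 9 + 5 = 14) = 12 (attained at k = 1)
  C[1][1] = min over k of (A[1][0] + B[0][1] = 8 + 1 = 9, A[1][1] + B[1][1] = 3 + 6 = 9, A[1][2] + B[2][1] = 9 + -4 = 5) = 5 (attained at k = 2)
  C[1][2] = min over k of (A[1][0] + B[0][2] = 8 + 8 = 16, A[1][1] + B[1][2] = 3 + -5 = -2, A[1][2] + B[2][2] = 9 + 7 = 16) = -2 (attained at k = 1)
  C[2][0] = min over k of (A[2][0] + B[0][0] = 0 + 7 = 7, A[2][1] + B[1][0] = 5 + 9 = 14, A[2][2] + B[2][0] = 3 + 5 = 8) = 7 (attained at k = 0)
  C[2][1] = min over k of (A[2][0] + B[0][1] = 0 + 1 = 1, A[2][1] + B[1][1] = 5 + 6 = 11, A[2][2] + B[2][1] = 3 + -4 = -1) = -1 (attained at k = 2)
  C[2][2] = min over k of (A[2][0] + B[0][2] = 0 + 8 = 8, A[2][1] + B[1][2] = 5 + -5 = 0, A[2][2] + B[2][2] = 3 + 7 = 10) = 0 (attained at k = 1)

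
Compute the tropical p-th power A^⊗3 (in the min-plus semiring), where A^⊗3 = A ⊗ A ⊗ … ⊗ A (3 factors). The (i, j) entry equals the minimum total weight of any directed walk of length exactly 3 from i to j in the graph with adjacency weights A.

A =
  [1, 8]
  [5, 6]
A^⊗3 =
  [3, 10]
  [7, 14]

Each entry (A^⊗3)_ij equals the minimum over all length-3 walks i = v_0 → v_1 → … → v_3 = j of Σ_t A[v_t][v_{t+1}]. For example, for (i, j) = (0, 1) we minimise over 4 possible intermediate vertex sequences; the minimum is 10, attained along the walk 0 → 0 → 0 → 1.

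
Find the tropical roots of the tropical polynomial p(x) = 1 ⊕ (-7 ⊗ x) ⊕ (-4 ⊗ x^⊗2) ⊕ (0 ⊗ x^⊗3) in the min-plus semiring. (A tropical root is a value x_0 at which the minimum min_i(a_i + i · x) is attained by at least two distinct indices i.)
Roots: {-4, -3, 8}

Each tropical root is a break point of the lower envelope of the lines y = a_i + i · x (there are 4 lines, with slopes 0, 1, ..., 3). Only the lines that attain the minimum somewhere contribute to roots; other lines are dominated. Here the surviving (envelope) indices are i = 3, i = 2, i = 1, i = 0.
Intersections between consecutive envelope lines give the roots: for adjacent envelope indices i < j the intersection is x = (a_i − a_j) / (j − i). Reading off the sorted break points: {-4, -3, 8}.
Verification: at each break x_0, at least two indices attain the minimum of min_i(a_i + i · x_0).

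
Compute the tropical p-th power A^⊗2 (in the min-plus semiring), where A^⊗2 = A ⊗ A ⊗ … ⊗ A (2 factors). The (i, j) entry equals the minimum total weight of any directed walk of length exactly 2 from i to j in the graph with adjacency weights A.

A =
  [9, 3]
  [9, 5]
A^⊗2 =
  [12, 8]
  [14, 10]

Each entry (A^⊗2)_ij equals the minimum over all length-2 walks i = v_0 → v_1 → … → v_2 = j of Σ_t A[v_t][v_{t+1}]. For example, for (i, j) = (0, 1) we minimise over 2 possible intermediate vertex sequences; the minimum is 8, attained along the walk 0 → 1 → 1.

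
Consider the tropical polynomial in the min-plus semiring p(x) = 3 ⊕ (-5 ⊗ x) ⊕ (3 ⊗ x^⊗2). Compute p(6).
p(6) = 1

A tropical monomial a ⊗ x^⊗i evaluates to a + i · x. Evaluating each term at x = 6:
  Term 0 contributes 3 + 0 · 6 = 3
  Term 1 contributes -5 + 1 · 6 = 1
  Term 2 contributes 3 + 2 · 6 = 15
p(6) = ⊕ of these = min[3, 1, 15] = 1.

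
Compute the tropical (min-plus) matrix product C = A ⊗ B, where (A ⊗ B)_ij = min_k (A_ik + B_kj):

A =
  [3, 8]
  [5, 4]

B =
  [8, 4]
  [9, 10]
A ⊗ B =
  [11, 7]
  [13, 9]

Apply the min-plus product entry-by-entry:
  C[0][0] = min over k of (A[0][0] + B[0][0] = 3 + 8 = 11, A[0][1] + B[1][0] = 8 + 9 = 17) = 11 (attained at k = 0)
  C[0][1] = min over k of (A[0][0] + B[0][1] = 3 + 4 = 7, A[0][1] + B[1][1] = 8 + 10 = 18) = 7 (attained at k = 0)
  C[1][0] = min over k of (A[1][0] + B[0][0] = 5 + 8 = 13, A[1][1] + B[1][0] = 4 + 9 = 13) = 13 (attained at k = 0)
  C[1][1] = min over k of (A[1][0] + B[0][1] = 5 + 4 = 9, A[1][1] + B[1][1] = 4 + 10 = 14) = 9 (attained at k = 0)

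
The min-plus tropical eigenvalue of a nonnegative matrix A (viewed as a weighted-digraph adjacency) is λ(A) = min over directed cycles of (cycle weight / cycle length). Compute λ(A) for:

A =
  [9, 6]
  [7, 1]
λ(A) = 1

Enumerate directed cycles and compute their means (weight / length). Sample:
  cycle 0 → 0: weight = 9, length = 1, mean = 9/1 ≈ 9.000
  cycle 1 → 1: weight = 1, length = 1, mean = 1/1 ≈ 1.000
  cycle 0 → 1 → 0: weight = 13, length = 2, mean = 13/2 ≈ 6.500
  cycle 1 → 0 → 1: weight = 13, length = 2, mean = 13/2 ≈ 6.500
Minimum mean = 1.000, attained e.g. along the cycle 1 → 1 with weight 1 and length 1. So λ(A) = 1/1 = 1.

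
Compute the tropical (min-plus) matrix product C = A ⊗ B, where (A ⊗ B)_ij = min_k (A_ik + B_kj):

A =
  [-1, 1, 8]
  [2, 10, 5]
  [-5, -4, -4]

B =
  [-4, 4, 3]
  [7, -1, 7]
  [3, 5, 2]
A ⊗ B =
  [-5, 0, 2]
  [-2, 6, 5]
  [-9, -5, -2]

Apply the min-plus product entry-by-entry:
  C[0][0] = min over k of (A[0][0] + B[0][0] = -1 + -4 = -5, A[0][1] + B[1][0] = 1 + 7 = 8, A[0][2] + B[2][0] = 8 + 3 = 11) = -5 (attained at k = 0)
  C[0][1] = min over k of (A[0][0] + B[0][1] = -1 + 4 = 3, A[0][1] + B[1][1] = 1 + -1 = 0, A[0][2] + B[2][1] = 8 + 5 = 13) = 0 (attained at k = 1)
  C[0][2] = min over k of (A[0][0] + B[0][2] = -1 + 3 = 2, A[0][1] + B[1][2] = 1 + 7 = 8, A[0][2] + B[2][2] = 8 + 2 = 10) = 2 (attained at k = 0)
  C[1][0] = min over k of (A[1][0] + B[0][0] = 2 + -4 = -2, A[1][1] + B[1][0] = 10 + 7 = 17, A[1][2] + B[2][0] = 5 + 3 = 8) = -2 (attained at k = 0)
  C[1][1] = min over k of (A[1][0] + B[0][1] = 2 + 4 = 6, A[1][1] + B[1][1] = 10 + -1 = 9, A[1][2] + B[2][1] = 5 + 5 = 10) = 6 (attained at k = 0)
  C[1][2] = min over k of (A[1][0] + B[0][2] = 2 + 3 = 5, A[1][1] + B[1][2] = 10 + 7 = 17, A[1][2] + B[2][2] = 5 + 2 = 7) = 5 (attained at k = 0)
  C[2][0] = min over k of (A[2][0] + B[0][0] = -5 + -4 = -9, A[2][1] + B[1][0] = -4 + 7 = 3, A[2][2] + B[2][0] = -4 + 3 = -1) = -9 (attained at k = 0)
  C[2][1] = min over k of (A[2][0] + B[0][1] = -5 + 4 = -1, A[2][1] + B[1][1] = -4 + -1 = -5, A[2][2] + B[2][1] = -4 + 5 = 1) = -5 (attained at k = 1)
  C[2][2] = min over k of (A[2][0] + B[0][2] = -5 + 3 = -2, A[2][1] + B[1][2] = -4 + 7 = 3, A[2][2] + B[2][2] = -4 + 2 = -2) = -2 (attained at k = 0)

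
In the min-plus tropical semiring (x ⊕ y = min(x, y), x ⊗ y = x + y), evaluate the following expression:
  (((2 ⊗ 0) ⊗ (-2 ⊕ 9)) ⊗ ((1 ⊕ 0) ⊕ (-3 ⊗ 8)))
(((2 ⊗ 0) ⊗ (-2 ⊕ 9)) ⊗ ((1 ⊕ 0) ⊕ (-3 ⊗ 8))) = 0

Expand innermost to outermost. Recall ⊕ takes the minimum of its arguments and ⊗ takes their sum. Working out the expression (((2 ⊗ 0) ⊗ (-2 ⊕ 9)) ⊗ ((1 ⊕ 0) ⊕ (-3 ⊗ 8))) gives 0.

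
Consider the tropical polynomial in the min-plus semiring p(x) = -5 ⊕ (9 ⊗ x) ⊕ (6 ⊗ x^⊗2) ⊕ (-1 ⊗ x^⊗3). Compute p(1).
p(1) = -5

A tropical monomial a ⊗ x^⊗i evaluates to a + i · x. Evaluating each term at x = 1:
  Term 0 contributes -5 + 0 · 1 = -5
  Term 1 contributes 9 + 1 · 1 = 10
  Term 2 contributes 6 + 2 · 1 = 8
  Term 3 contributes -1 + 3 · 1 = 2
p(1) = ⊕ of these = min[-5, 10, 8, 2] = -5.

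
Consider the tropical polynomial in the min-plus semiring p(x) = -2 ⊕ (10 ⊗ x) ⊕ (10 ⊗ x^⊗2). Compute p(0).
p(0) = -2

A tropical monomial a ⊗ x^⊗i evaluates to a + i · x. Evaluating each term at x = 0:
  Term 0 contributes -2 + 0 · 0 = -2
  Term 1 contributes 10 + 1 · 0 = 10
  Term 2 contributes 10 + 2 · 0 = 10
p(0) = ⊕ of these = min[-2, 10, 10] = -2.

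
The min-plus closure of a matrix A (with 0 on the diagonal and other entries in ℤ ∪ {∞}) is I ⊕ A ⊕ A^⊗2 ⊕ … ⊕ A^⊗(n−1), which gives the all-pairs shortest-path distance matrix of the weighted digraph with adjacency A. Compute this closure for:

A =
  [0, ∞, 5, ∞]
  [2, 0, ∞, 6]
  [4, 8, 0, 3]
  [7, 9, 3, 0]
Closure =
  [0, 13, 5, 8]
  [2, 0, 7, 6]
  [4, 8, 0, 3]
  [7, 9, 3, 0]

This is the Floyd-Warshall all-pairs shortest-path computation. For each intermediate vertex k = 0, 1, …, 3, update dist[i][j] ← min(dist[i][j], dist[i][k] + dist[k][j]). The final matrix gives, for each (i, j), the minimum total weight of any directed path from i to j (possibly empty when i = j).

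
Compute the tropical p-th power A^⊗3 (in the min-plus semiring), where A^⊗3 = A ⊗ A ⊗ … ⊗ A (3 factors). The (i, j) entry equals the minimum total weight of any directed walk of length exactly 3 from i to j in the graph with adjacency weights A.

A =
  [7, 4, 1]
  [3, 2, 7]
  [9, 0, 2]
A^⊗3 =
  [4, 3, 5]
  [7, 4, 6]
  [5, 4, 4]

Each entry (A^⊗3)_ij equals the minimum over all length-3 walks i = v_0 → v_1 → … → v_3 = j of Σ_t A[v_t][v_{t+1}]. For example, for (i, j) = (0, 2) we minimise over 9 possible intermediate vertex sequences; the minimum is 5, attained along the walk 0 → 2 → 2 → 2.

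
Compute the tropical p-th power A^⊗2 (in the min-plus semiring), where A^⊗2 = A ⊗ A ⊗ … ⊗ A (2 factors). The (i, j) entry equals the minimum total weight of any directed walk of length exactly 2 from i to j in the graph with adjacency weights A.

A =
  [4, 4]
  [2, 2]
A^⊗2 =
  [6, 6]
  [4, 4]

Each entry (A^⊗2)_ij equals the minimum over all length-2 walks i = v_0 → v_1 → … → v_2 = j of Σ_t A[v_t][v_{t+1}]. For example, for (i, j) = (0, 1) we minimise over 2 possible intermediate vertex sequences; the minimum is 6, attained along the walk 0 → 1 → 1.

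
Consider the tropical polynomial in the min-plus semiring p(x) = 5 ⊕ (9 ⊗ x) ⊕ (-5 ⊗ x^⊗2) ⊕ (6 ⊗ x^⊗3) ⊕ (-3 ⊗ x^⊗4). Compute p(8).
p(8) = 5

A tropical monomial a ⊗ x^⊗i evaluates to a + i · x. Evaluating each term at x = 8:
  Term 0 contributes 5 + 0 · 8 = 5
  Term 1 contributes 9 + 1 · 8 = 17
  Term 2 contributes -5 + 2 · 8 = 11
  Term 3 contributes 6 + 3 · 8 = 30
  Term 4 contributes -3 + 4 · 8 = 29
p(8) = ⊕ of these = min[5, 17, 11, 30, 29] = 5.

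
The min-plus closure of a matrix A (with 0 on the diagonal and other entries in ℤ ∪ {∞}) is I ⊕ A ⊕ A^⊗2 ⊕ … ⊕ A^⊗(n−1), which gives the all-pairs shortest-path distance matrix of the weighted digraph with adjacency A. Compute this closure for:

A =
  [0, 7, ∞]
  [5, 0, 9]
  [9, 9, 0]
Closure =
  [0, 7, 16]
  [5, 0, 9]
  [9, 9, 0]

This is the Floyd-Warshall all-pairs shortest-path computation. For each intermediate vertex k = 0, 1, …, 2, update dist[i][j] ← min(dist[i][j], dist[i][k] + dist[k][j]). The final matrix gives, for each (i, j), the minimum total weight of any directed path from i to j (possibly empty when i = j).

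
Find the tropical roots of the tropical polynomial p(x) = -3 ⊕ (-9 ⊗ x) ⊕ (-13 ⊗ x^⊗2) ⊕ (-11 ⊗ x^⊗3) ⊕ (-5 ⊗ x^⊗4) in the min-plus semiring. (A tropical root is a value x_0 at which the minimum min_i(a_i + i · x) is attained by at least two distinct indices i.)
Roots: {-6, -2, 4, 6}

Each tropical root is a break point of the lower envelope of the lines y = a_i + i · x (there are 5 lines, with slopes 0, 1, ..., 4). Only the lines that attain the minimum somewhere contribute to roots; other lines are dominated. Here the surviving (envelope) indices are i = 4, i = 3, i = 2, i = 1, i = 0.
Intersections between consecutive envelope lines give the roots: for adjacent envelope indices i < j the intersection is x = (a_i − a_j) / (j − i). Reading off the sorted break points: {-6, -2, 4, 6}.
Verification: at each break x_0, at least two indices attain the minimum of min_i(a_i + i · x_0).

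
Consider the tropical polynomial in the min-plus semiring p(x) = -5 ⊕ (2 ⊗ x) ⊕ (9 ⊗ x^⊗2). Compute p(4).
p(4) = -5

A tropical monomial a ⊗ x^⊗i evaluates to a + i · x. Evaluating each term at x = 4:
  Term 0 contributes -5 + 0 · 4 = -5
  Term 1 contributes 2 + 1 · 4 = 6
  Term 2 contributes 9 + 2 · 4 = 17
p(4) = ⊕ of these = min[-5, 6, 17] = -5.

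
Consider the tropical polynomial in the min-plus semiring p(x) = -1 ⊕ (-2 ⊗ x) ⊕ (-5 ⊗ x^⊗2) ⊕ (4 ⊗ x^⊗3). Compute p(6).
p(6) = -1

A tropical monomial a ⊗ x^⊗i evaluates to a + i · x. Evaluating each term at x = 6:
  Term 0 contributes -1 + 0 · 6 = -1
  Term 1 contributes -2 + 1 · 6 = 4
  Term 2 contributes -5 + 2 · 6 = 7
  Term 3 contributes 4 + 3 · 6 = 22
p(6) = ⊕ of these = min[-1, 4, 7, 22] = -1.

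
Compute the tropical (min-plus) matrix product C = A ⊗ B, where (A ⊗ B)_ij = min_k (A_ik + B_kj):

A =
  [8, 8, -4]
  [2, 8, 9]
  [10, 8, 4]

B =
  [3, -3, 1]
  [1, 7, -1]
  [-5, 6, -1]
A ⊗ B =
  [-9, 2, -5]
  [4, -1, 3]
  [-1, 7, 3]

Apply the min-plus product entry-by-entry:
  C[0][0] = min over k of (A[0][0] + B[0][0] = 8 + 3 = 11, A[0][1] + B[1][0] = 8 + 1 = 9, A[0][2] + B[2][0] = -4 + -5 = -9) = -9 (attained at k = 2)
  C[0][1] = min over k of (A[0][0] + B[0][1] = 8 + -3 = 5, A[0][1] + B[1][1] = 8 + 7 = 15, A[0][2] + B[2][1] = -4 + 6 = 2) = 2 (attained at k = 2)
  C[0][2] = min over k of (A[0][0] + B[0][2] = 8 + 1 = 9, A[0][1] + B[1][2] = 8 + -1 = 7, A[0][2] + B[2][2] = -4 + -1 = -5) = -5 (attained at k = 2)
  C[1][0] = min over k of (A[1][0] + B[0][0] = 2 + 3 = 5, A[1][1] + B[1][0] = 8 + 1 = 9, A[1][2] + B[2][0] = 9 + -5 = 4) = 4 (attained at k = 2)
  C[1][1] = min over k of (A[1][0] + B[0][1] = 2 + -3 = -1, A[1][1] + B[1][1] = 8 + 7 = 15, A[1][2] + B[2][1] = 9 + 6 = 15) = -1 (attained at k = 0)
  C[1][2] = min over k of (A[1][0] + B[0][2] = 2 + 1 = 3, A[1][1] + B[1][2] = 8 + -1 = 7, A[1][2] + B[2][2] = 9 + -1 = 8) = 3 (attained at k = 0)
  C[2][0] = min over k of (A[2][0] + B[0][0] = 10 + 3 = 13, A[2][1] + B[1][0] = 8 + 1 = 9, A[2][2] + B[2][0] = 4 + -5 = -1) = -1 (attained at k = 2)
  C[2][1] = min over k of (A[2][0] + B[0][1] = 10 + -3 = 7, A[2][1] + B[1][1] = 8 + 7 = 15, A[2][2] + B[2][1] = 4 + 6 = 10) = 7 (attained at k = 0)
  C[2][2] = min over k of (A[2][0] + B[0][2] = 10 + 1 = 11, A[2][1] + B[1][2] = 8 + -1 = 7, A[2][2] + B[2][2] = 4 + -1 = 3) = 3 (attained at k = 2)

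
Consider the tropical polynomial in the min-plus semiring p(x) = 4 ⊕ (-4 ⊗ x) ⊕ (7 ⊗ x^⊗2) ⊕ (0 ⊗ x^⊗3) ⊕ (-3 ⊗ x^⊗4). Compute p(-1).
p(-1) = -7

A tropical monomial a ⊗ x^⊗i evaluates to a + i · x. Evaluating each term at x = -1:
  Term 0 contributes 4 + 0 · -1 = 4
  Term 1 contributes -4 + 1 · -1 = -5
  Term 2 contributes 7 + 2 · -1 = 5
  Term 3 contributes 0 + 3 · -1 = -3
  Term 4 contributes -3 + 4 · -1 = -7
p(-1) = ⊕ of these = min[4, -5, 5, -3, -7] = -7.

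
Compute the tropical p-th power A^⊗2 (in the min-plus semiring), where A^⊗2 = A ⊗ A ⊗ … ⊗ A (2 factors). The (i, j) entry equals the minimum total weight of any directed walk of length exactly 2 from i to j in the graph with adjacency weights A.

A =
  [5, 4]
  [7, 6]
A^⊗2 =
  [10, 9]
  [12, 11]

Each entry (A^⊗2)_ij equals the minimum over all length-2 walks i = v_0 → v_1 → … → v_2 = j of Σ_t A[v_t][v_{t+1}]. For example, for (i, j) = (0, 1) we minimise over 2 possible intermediate vertex sequences; the minimum is 9, attained along the walk 0 → 0 → 1.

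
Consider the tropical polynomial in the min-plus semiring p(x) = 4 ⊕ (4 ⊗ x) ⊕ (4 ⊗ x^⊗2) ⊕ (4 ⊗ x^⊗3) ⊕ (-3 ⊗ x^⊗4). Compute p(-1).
p(-1) = -7

A tropical monomial a ⊗ x^⊗i evaluates to a + i · x. Evaluating each term at x = -1:
  Term 0 contributes 4 + 0 · -1 = 4
  Term 1 contributes 4 + 1 · -1 = 3
  Term 2 contributes 4 + 2 · -1 = 2
  Term 3 contributes 4 + 3 · -1 = 1
  Term 4 contributes -3 + 4 · -1 = -7
p(-1) = ⊕ of these = min[4, 3, 2, 1, -7] = -7.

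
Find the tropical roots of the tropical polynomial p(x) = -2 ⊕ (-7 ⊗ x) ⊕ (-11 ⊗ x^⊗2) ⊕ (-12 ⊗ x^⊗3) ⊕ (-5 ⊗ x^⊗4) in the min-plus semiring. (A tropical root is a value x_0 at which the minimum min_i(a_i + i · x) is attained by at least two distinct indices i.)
Roots: {-7, 1, 4, 5}

Each tropical root is a break point of the lower envelope of the lines y = a_i + i · x (there are 5 lines, with slopes 0, 1, ..., 4). Only the lines that attain the minimum somewhere contribute to roots; other lines are dominated. Here the surviving (envelope) indices are i = 4, i = 3, i = 2, i = 1, i = 0.
Intersections between consecutive envelope lines give the roots: for adjacent envelope indices i < j the intersection is x = (a_i − a_j) / (j − i). Reading off the sorted break points: {-7, 1, 4, 5}.
Verification: at each break x_0, at least two indices attain the minimum of min_i(a_i + i · x_0).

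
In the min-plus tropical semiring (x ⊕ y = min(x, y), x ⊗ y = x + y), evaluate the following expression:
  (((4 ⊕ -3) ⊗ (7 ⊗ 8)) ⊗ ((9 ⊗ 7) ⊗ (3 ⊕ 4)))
(((4 ⊕ -3) ⊗ (7 ⊗ 8)) ⊗ ((9 ⊗ 7) ⊗ (3 ⊕ 4))) = 31

Expand innermost to outermost. Recall ⊕ takes the minimum of its arguments and ⊗ takes their sum. Working out the expression (((4 ⊕ -3) ⊗ (7 ⊗ 8)) ⊗ ((9 ⊗ 7) ⊗ (3 ⊕ 4))) gives 31.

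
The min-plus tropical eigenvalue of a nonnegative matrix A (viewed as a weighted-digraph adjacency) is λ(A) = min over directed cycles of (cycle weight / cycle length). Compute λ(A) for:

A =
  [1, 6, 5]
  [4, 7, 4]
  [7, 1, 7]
λ(A) = 1

Enumerate directed cycles and compute their means (weight / length). Sample:
  cycle 0 → 0: weight = 1, length = 1, mean = 1/1 ≈ 1.000
  cycle 1 → 1: weight = 7, length = 1, mean = 7/1 ≈ 7.000
  cycle 2 → 2: weight = 7, length = 1, mean = 7/1 ≈ 7.000
  cycle 0 → 1 → 0: weight = 10, length = 2, mean = 10/2 ≈ 5.000
  cycle 0 → 2 → 0: weight = 12, length = 2, mean = 12/2 ≈ 6.000
  cycle 1 → 0 → 1: weight = 10, length = 2, mean = 10/2 ≈ 5.000
Minimum mean = 1.000, attained e.g. along the cycle 0 → 0 with weight 1 and length 1. So λ(A) = 1/1 = 1.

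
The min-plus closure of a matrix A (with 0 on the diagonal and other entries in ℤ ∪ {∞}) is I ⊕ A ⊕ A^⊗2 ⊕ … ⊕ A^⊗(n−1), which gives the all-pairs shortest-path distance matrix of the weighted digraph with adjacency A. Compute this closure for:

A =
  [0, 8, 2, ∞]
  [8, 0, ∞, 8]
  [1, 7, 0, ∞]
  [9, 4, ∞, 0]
Closure =
  [0, 8, 2, 16]
  [8, 0, 10, 8]
  [1, 7, 0, 15]
  [9, 4, 11, 0]

This is the Floyd-Warshall all-pairs shortest-path computation. For each intermediate vertex k = 0, 1, …, 3, update dist[i][j] ← min(dist[i][j], dist[i][k] + dist[k][j]). The final matrix gives, for each (i, j), the minimum total weight of any directed path from i to j (possibly empty when i = j).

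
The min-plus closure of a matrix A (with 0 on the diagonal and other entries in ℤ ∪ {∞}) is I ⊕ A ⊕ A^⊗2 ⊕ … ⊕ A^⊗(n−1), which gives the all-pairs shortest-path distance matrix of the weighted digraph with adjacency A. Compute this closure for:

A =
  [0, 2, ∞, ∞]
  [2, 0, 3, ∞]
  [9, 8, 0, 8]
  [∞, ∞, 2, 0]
Closure =
  [0, 2, 5, 13]
  [2, 0, 3, 11]
  [9, 8, 0, 8]
  [11, 10, 2, 0]

This is the Floyd-Warshall all-pairs shortest-path computation. For each intermediate vertex k = 0, 1, …, 3, update dist[i][j] ← min(dist[i][j], dist[i][k] + dist[k][j]). The final matrix gives, for each (i, j), the minimum total weight of any directed path from i to j (possibly empty when i = j).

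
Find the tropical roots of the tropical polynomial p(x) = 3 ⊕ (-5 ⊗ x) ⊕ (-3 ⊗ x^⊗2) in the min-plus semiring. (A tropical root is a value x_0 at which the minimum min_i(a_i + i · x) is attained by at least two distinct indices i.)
Roots: {-2, 8}

Each tropical root is a break point of the lower envelope of the lines y = a_i + i · x (there are 3 lines, with slopes 0, 1, ..., 2). Only the lines that attain the minimum somewhere contribute to roots; other lines are dominated. Here the surviving (envelope) indices are i = 2, i = 1, i = 0.
Intersections between consecutive envelope lines give the roots: for adjacent envelope indices i < j the intersection is x = (a_i − a_j) / (j − i). Reading off the sorted break points: {-2, 8}.
Verification: at each break x_0, at least two indices attain the minimum of min_i(a_i + i · x_0).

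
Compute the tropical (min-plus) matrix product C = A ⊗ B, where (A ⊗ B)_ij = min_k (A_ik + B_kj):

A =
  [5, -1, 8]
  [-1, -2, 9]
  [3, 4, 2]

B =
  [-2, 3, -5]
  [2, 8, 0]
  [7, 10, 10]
A ⊗ B =
  [1, 7, -1]
  [-3, 2, -6]
  [1, 6, -2]

Apply the min-plus product entry-by-entry:
  C[0][0] = min over k of (A[0][0] + B[0][0] = 5 + -2 = 3, A[0][1] + B[1][0] = -1 + 2 = 1, A[0][2] + B[2][0] = 8 + 7 = 15) = 1 (attained at k = 1)
  C[0][1] = min over k of (A[0][0] + B[0][1] = 5 + 3 = 8, A[0][1] + B[1][1] = -1 + 8 = 7, A[0][2] + B[2][1] = 8 + 10 = 18) = 7 (attained at k = 1)
  C[0][2] = min over k of (A[0][0] + B[0][2] = 5 + -5 = 0, A[0][1] + B[1][2] = -1 + 0 = -1, A[0][2] + B[2][2] = 8 + 10 = 18) = -1 (attained at k = 1)
  C[1][0] = min over k of (A[1][0] + B[0][0] = -1 + -2 = -3, A[1][1] + B[1][0] = -2 + 2 = 0, A[1][2] + B[2][0] = 9 + 7 = 16) = -3 (attained at k = 0)
  C[1][1] = min over k of (A[1][0] + B[0][1] = -1 + 3 = 2, A[1][1] + B[1][1] = -2 + 8 = 6, A[1][2] + B[2][1] = 9 + 10 = 19) = 2 (attained at k = 0)
  C[1][2] = min over k of (A[1][0] + B[0][2] = -1 + -5 = -6, A[1][1] + B[1][2] = -2 + 0 = -2, A[1][2] + B[2][2] = 9 + 10 = 19) = -6 (attained at k = 0)
  C[2][0] = min over k of (A[2][0] + B[0][0] = 3 + -2 = 1, A[2][1] + B[1][0] = 4 + 2 = 6, A[2][2] + B[2][0] = 2 + 7 = 9) = 1 (attained at k = 0)
  C[2][1] = min over k of (A[2][0] + B[0][1] = 3 + 3 = 6, A[2][1] + B[1][1] = 4 + 8 = 12, A[2][2] + B[2][1] = 2 + 10 = 12) = 6 (attained at k = 0)
  C[2][2] = min over k of (A[2][0] + B[0][2] = 3 + -5 = -2, A[2][1] + B[1][2] = 4 + 0 = 4, A[2][2] + B[2][2] = 2 + 10 = 12) = -2 (attained at k = 0)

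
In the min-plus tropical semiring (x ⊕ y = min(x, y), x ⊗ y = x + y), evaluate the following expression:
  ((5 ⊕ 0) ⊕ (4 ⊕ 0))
((5 ⊕ 0) ⊕ (4 ⊕ 0)) = 0

Expand innermost to outermost. Recall ⊕ takes the minimum of its arguments and ⊗ takes their sum. Working out the expression ((5 ⊕ 0) ⊕ (4 ⊕ 0)) gives 0.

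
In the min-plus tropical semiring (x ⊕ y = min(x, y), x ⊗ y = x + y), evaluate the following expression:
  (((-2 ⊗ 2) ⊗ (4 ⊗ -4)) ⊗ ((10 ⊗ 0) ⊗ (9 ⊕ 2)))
(((-2 ⊗ 2) ⊗ (4 ⊗ -4)) ⊗ ((10 ⊗ 0) ⊗ (9 ⊕ 2))) = 12

Expand innermost to outermost. Recall ⊕ takes the minimum of its arguments and ⊗ takes their sum. Working out the expression (((-2 ⊗ 2) ⊗ (4 ⊗ -4)) ⊗ ((10 ⊗ 0) ⊗ (9 ⊕ 2))) gives 12.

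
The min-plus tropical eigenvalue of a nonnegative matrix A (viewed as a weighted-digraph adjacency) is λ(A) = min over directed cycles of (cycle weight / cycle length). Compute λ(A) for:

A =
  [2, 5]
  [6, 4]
λ(A) = 2

Enumerate directed cycles and compute their means (weight / length). Sample:
  cycle 0 → 0: weight = 2, length = 1, mean = 2/1 ≈ 2.000
  cycle 1 → 1: weight = 4, length = 1, mean = 4/1 ≈ 4.000
  cycle 0 → 1 → 0: weight = 11, length = 2, mean = 11/2 ≈ 5.500
  cycle 1 → 0 → 1: weight = 11, length = 2, mean = 11/2 ≈ 5.500
Minimum mean = 2.000, attained e.g. along the cycle 0 → 0 with weight 2 and length 1. So λ(A) = 2/1 = 2.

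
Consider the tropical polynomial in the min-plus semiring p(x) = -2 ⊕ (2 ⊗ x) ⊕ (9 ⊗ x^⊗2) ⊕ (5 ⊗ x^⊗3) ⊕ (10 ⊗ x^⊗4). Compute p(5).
p(5) = -2

A tropical monomial a ⊗ x^⊗i evaluates to a + i · x. Evaluating each term at x = 5:
  Term 0 contributes -2 + 0 · 5 = -2
  Term 1 contributes 2 + 1 · 5 = 7
  Term 2 contributes 9 + 2 · 5 = 19
  Term 3 contributes 5 + 3 · 5 = 20
  Term 4 contributes 10 + 4 · 5 = 30
p(5) = ⊕ of these = min[-2, 7, 19, 20, 30] = -2.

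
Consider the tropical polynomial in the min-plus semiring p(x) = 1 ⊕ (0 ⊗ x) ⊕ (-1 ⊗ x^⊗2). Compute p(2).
p(2) = 1

A tropical monomial a ⊗ x^⊗i evaluates to a + i · x. Evaluating each term at x = 2:
  Term 0 contributes 1 + 0 · 2 = 1
  Term 1 contributes 0 + 1 · 2 = 2
  Term 2 contributes -1 + 2 · 2 = 3
p(2) = ⊕ of these = min[1, 2, 3] = 1.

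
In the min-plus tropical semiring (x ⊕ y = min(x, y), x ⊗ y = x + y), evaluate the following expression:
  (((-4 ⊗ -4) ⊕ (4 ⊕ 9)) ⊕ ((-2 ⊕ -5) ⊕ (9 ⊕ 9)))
(((-4 ⊗ -4) ⊕ (4 ⊕ 9)) ⊕ ((-2 ⊕ -5) ⊕ (9 ⊕ 9))) = -8

Expand innermost to outermost. Recall ⊕ takes the minimum of its arguments and ⊗ takes their sum. Working out the expression (((-4 ⊗ -4) ⊕ (4 ⊕ 9)) ⊕ ((-2 ⊕ -5) ⊕ (9 ⊕ 9))) gives -8.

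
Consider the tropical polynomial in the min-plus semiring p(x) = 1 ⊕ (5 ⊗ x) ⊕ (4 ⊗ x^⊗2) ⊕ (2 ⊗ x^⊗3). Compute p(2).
p(2) = 1

A tropical monomial a ⊗ x^⊗i evaluates to a + i · x. Evaluating each term at x = 2:
  Term 0 contributes 1 + 0 · 2 = 1
  Term 1 contributes 5 + 1 · 2 = 7
  Term 2 contributes 4 + 2 · 2 = 8
  Term 3 contributes 2 + 3 · 2 = 8
p(2) = ⊕ of these = min[1, 7, 8, 8] = 1.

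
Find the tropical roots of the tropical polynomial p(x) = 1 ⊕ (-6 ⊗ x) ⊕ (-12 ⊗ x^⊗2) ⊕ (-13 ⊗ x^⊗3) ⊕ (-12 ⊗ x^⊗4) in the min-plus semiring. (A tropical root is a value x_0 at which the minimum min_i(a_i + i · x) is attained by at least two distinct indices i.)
Roots: {-1, 1, 6, 7}

Each tropical root is a break point of the lower envelope of the lines y = a_i + i · x (there are 5 lines, with slopes 0, 1, ..., 4). Only the lines that attain the minimum somewhere contribute to roots; other lines are dominated. Here the surviving (envelope) indices are i = 4, i = 3, i = 2, i = 1, i = 0.
Intersections between consecutive envelope lines give the roots: for adjacent envelope indices i < j the intersection is x = (a_i − a_j) / (j − i). Reading off the sorted break points: {-1, 1, 6, 7}.
Verification: at each break x_0, at least two indices attain the minimum of min_i(a_i + i · x_0).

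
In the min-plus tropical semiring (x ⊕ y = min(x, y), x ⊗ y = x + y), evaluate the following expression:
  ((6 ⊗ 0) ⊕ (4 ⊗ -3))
((6 ⊗ 0) ⊕ (4 ⊗ -3)) = 1

Expand innermost to outermost. Recall ⊕ takes the minimum of its arguments and ⊗ takes their sum. Working out the expression ((6 ⊗ 0) ⊕ (4 ⊗ -3)) gives 1.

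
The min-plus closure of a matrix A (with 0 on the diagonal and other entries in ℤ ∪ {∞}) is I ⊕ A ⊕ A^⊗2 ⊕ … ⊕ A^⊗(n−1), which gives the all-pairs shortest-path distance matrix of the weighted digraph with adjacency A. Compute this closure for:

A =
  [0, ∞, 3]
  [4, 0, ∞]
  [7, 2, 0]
Closure =
  [0, 5, 3]
  [4, 0, 7]
  [6, 2, 0]

This is the Floyd-Warshall all-pairs shortest-path computation. For each intermediate vertex k = 0, 1, …, 2, update dist[i][j] ← min(dist[i][j], dist[i][k] + dist[k][j]). The final matrix gives, for each (i, j), the minimum total weight of any directed path from i to j (possibly empty when i = j).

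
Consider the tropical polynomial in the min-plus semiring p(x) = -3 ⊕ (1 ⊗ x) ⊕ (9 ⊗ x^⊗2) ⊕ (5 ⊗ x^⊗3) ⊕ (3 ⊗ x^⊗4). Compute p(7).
p(7) = -3

A tropical monomial a ⊗ x^⊗i evaluates to a + i · x. Evaluating each term at x = 7:
  Term 0 contributes -3 + 0 · 7 = -3
  Term 1 contributes 1 + 1 · 7 = 8
  Term 2 contributes 9 + 2 · 7 = 23
  Term 3 contributes 5 + 3 · 7 = 26
  Term 4 contributes 3 + 4 · 7 = 31
p(7) = ⊕ of these = min[-3, 8, 23, 26, 31] = -3.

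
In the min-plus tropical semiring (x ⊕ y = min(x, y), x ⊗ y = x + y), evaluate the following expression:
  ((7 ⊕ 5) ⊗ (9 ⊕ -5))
((7 ⊕ 5) ⊗ (9 ⊕ -5)) = 0

Expand innermost to outermost. Recall ⊕ takes the minimum of its arguments and ⊗ takes their sum. Working out the expression ((7 ⊕ 5) ⊗ (9 ⊕ -5)) gives 0.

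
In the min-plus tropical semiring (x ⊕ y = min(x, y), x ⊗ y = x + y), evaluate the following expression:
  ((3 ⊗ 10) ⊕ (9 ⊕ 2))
((3 ⊗ 10) ⊕ (9 ⊕ 2)) = 2

Expand innermost to outermost. Recall ⊕ takes the minimum of its arguments and ⊗ takes their sum. Working out the expression ((3 ⊗ 10) ⊕ (9 ⊕ 2)) gives 2.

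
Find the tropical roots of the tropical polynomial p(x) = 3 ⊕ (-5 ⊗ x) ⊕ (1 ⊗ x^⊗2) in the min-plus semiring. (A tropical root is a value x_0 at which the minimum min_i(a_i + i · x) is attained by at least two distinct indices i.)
Roots: {-6, 8}

Each tropical root is a break point of the lower envelope of the lines y = a_i + i · x (there are 3 lines, with slopes 0, 1, ..., 2). Only the lines that attain the minimum somewhere contribute to roots; other lines are dominated. Here the surviving (envelope) indices are i = 2, i = 1, i = 0.
Intersections between consecutive envelope lines give the roots: for adjacent envelope indices i < j the intersection is x = (a_i − a_j) / (j − i). Reading off the sorted break points: {-6, 8}.
Verification: at each break x_0, at least two indices attain the minimum of min_i(a_i + i · x_0).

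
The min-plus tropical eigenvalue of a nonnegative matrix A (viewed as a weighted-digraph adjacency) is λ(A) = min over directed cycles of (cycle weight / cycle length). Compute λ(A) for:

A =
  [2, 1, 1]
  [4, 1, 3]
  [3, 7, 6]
λ(A) = 1

Enumerate directed cycles and compute their means (weight / length). Sample:
  cycle 0 → 0: weight = 2, length = 1, mean = 2/1 ≈ 2.000
  cycle 1 → 1: weight = 1, length = 1, mean = 1/1 ≈ 1.000
  cycle 2 → 2: weight = 6, length = 1, mean = 6/1 ≈ 6.000
  cycle 0 → 1 → 0: weight = 5, length = 2, mean = 5/2 ≈ 2.500
  cycle 0 → 2 → 0: weight = 4, length = 2, mean = 4/2 ≈ 2.000
  cycle 1 → 0 → 1: weight = 5, length = 2, mean = 5/2 ≈ 2.500
Minimum mean = 1.000, attained e.g. along the cycle 1 → 1 with weight 1 and length 1. So λ(A) = 1/1 = 1.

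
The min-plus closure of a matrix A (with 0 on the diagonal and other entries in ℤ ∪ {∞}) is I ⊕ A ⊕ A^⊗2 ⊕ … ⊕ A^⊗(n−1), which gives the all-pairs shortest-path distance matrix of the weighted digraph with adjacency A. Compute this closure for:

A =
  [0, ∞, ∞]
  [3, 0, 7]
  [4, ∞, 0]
Closure =
  [0, ∞, ∞]
  [3, 0, 7]
  [4, ∞, 0]

This is the Floyd-Warshall all-pairs shortest-path computation. For each intermediate vertex k = 0, 1, …, 2, update dist[i][j] ← min(dist[i][j], dist[i][k] + dist[k][j]). The final matrix gives, for each (i, j), the minimum total weight of any directed path from i to j (possibly empty when i = j).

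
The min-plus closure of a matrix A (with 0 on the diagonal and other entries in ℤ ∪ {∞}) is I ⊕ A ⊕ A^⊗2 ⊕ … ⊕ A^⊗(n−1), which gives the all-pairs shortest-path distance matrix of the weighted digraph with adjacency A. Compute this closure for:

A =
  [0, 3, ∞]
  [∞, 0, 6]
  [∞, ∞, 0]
Closure =
  [0, 3, 9]
  [∞, 0, 6]
  [∞, ∞, 0]

This is the Floyd-Warshall all-pairs shortest-path computation. For each intermediate vertex k = 0, 1, …, 2, update dist[i][j] ← min(dist[i][j], dist[i][k] + dist[k][j]). The final matrix gives, for each (i, j), the minimum total weight of any directed path from i to j (possibly empty when i = j).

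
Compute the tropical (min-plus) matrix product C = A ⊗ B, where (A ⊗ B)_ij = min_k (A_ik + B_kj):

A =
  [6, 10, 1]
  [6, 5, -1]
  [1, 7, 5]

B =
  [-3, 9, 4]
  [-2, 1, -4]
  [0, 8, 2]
A ⊗ B =
  [1, 9, 3]
  [-1, 6, 1]
  [-2, 8, 3]

Apply the min-plus product entry-by-entry:
  C[0][0] = min over k of (A[0][0] + B[0][0] = 6 + -3 = 3, A[0][1] + B[1][0] = 10 + -2 = 8, A[0][2] + B[2][0] = 1 + 0 = 1) = 1 (attained at k = 2)
  C[0][1] = min over k of (A[0][0] + B[0][1] = 6 + 9 = 15, A[0][1] + B[1][1] = 10 + 1 = 11, A[0][2] + B[2][1] = 1 + 8 = 9) = 9 (attained at k = 2)
  C[0][2] = min over k of (A[0][0] + B[0][2] = 6 + 4 = 10, A[0][1] + B[1][2] = 10 + -4 = 6, A[0][2] + B[2][2] = 1 + 2 = 3) = 3 (attained at k = 2)
  C[1][0] = min over k of (A[1][0] + B[0][0] = 6 + -3 = 3, A[1][1] + B[1][0] = 5 + -2 = 3, A[1][2] + B[2][0] = -1 + 0 = -1) = -1 (attained at k = 2)
  C[1][1] = min over k of (A[1][0] + B[0][1] = 6 + 9 = 15, A[1][1] + B[1][1] = 5 + 1 = 6, A[1][2] + B[2][1] = -1 + 8 = 7) = 6 (attained at k = 1)
  C[1][2] = min over k of (A[1][0] + B[0][2] = 6 + 4 = 10, A[1][1] + B[1][2] = 5 + -4 = 1, A[1][2] + B[2][2] = -1 + 2 = 1) = 1 (attained at k = 1)
  C[2][0] = min over k of (A[2][0] + B[0][0] = 1 + -3 = -2, A[2][1] + B[1][0] = 7 + -2 = 5, A[2][2] + B[2][0] = 5 + 0 = 5) = -2 (attained at k = 0)
  C[2][1] = min over k of (A[2][0] + B[0][1] = 1 + 9 = 10, A[2][1] + B[1][1] = 7 + 1 = 8, A[2][2] + B[2][1] = 5 + 8 = 13) = 8 (attained at k = 1)
  C[2][2] = min over k of (A[2][0] + B[0][2] = 1 + 4 = 5, A[2][1] + B[1][2] = 7 + -4 = 3, A[2][2] + B[2][2] = 5 + 2 = 7) = 3 (attained at k = 1)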